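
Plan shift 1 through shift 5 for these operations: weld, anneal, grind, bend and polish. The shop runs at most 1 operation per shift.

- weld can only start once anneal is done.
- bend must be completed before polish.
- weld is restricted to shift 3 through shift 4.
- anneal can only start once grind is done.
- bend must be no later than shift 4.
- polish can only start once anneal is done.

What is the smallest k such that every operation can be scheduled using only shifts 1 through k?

5 shifts

The precedence chain requires at least 3 distinct shifts.
With at most 1 per shift and 5 operations, at least 5 shifts are needed.
5 works (last occupied shift: shift 5): for example weld in shift 3, grind in shift 1, polish in shift 5, anneal in shift 2, bend in shift 4.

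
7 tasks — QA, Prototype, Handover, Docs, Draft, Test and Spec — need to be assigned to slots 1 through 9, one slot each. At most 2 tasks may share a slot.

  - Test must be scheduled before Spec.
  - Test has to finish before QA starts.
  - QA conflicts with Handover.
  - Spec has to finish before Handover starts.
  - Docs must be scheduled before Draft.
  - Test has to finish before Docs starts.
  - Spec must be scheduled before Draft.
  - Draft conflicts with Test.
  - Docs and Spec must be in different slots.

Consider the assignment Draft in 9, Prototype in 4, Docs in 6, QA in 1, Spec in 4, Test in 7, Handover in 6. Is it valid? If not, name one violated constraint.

Docs and Spec must be in different slots — holds.
QA conflicts with Handover — holds.
Test has to finish before QA starts — violated.
Spec has to finish before Handover starts — holds.
Draft conflicts with Test — holds.
Docs must be scheduled before Draft — holds.
At most 2 tasks may share a slot — holds.
Test has to finish before Docs starts — violated.
Test must be scheduled before Spec — violated.
Spec must be scheduled before Draft — holds.

No — it violates: Test has to finish before QA starts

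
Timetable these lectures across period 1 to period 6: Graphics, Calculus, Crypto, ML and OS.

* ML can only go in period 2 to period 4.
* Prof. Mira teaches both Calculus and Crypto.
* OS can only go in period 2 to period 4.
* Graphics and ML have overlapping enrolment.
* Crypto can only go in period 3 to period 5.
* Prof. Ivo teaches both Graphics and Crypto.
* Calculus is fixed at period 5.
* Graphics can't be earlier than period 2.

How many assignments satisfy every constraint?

60

Splitting on Graphics: it can be period 2 (12), period 3 (6), period 4 (6), period 5 (18), period 6 (18). Listing each branch's schedules as (Calculus, Crypto, ML, OS) by period number:
Graphics=period 2: (5,3,3,2) (5,3,3,3) (5,3,3,4) (5,3,4,2) (5,3,4,3) (5,3,4,4) (5,4,3,2) (5,4,3,3) (5,4,3,4) (5,4,4,2) (5,4,4,3) (5,4,4,4) — 12.
Graphics=period 3: (5,4,2,2) (5,4,2,3) (5,4,2,4) (5,4,4,2) (5,4,4,3) (5,4,4,4) — 6.
Graphics=period 4: (5,3,2,2) (5,3,2,3) (5,3,2,4) (5,3,3,2) (5,3,3,3) (5,3,3,4) — 6.
Graphics=period 5: (5,3,2,2) (5,3,2,3) (5,3,2,4) (5,3,3,2) (5,3,3,3) (5,3,3,4) (5,3,4,2) (5,3,4,3) (5,3,4,4) (5,4,2,2) (5,4,2,3) (5,4,2,4) (5,4,3,2) (5,4,3,3) (5,4,3,4) (5,4,4,2) (5,4,4,3) (5,4,4,4) — 18.
Graphics=period 6: (5,3,2,2) (5,3,2,3) (5,3,2,4) (5,3,3,2) (5,3,3,3) (5,3,3,4) (5,3,4,2) (5,3,4,3) (5,3,4,4) (5,4,2,2) (5,4,2,3) (5,4,2,4) (5,4,3,2) (5,4,3,3) (5,4,3,4) (5,4,4,2) (5,4,4,3) (5,4,4,4) — 18.
Summing: 12 + 6 + 6 + 18 + 18 = 60.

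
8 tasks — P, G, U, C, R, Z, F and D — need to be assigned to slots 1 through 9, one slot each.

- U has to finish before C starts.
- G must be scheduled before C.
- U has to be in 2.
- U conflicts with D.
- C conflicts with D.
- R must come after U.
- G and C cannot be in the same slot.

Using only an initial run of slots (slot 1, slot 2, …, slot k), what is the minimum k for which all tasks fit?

The precedence chain requires at least 2 distinct slots.
Propagating the time windows through the other constraints, C can't land before 3, so the schedule must run through at least slot 3.
3 works (last occupied slot: 3): for example R in 3, C in 3, Z in 1, G in 1, F in 1, P in 1, U in 2, D in 1.

3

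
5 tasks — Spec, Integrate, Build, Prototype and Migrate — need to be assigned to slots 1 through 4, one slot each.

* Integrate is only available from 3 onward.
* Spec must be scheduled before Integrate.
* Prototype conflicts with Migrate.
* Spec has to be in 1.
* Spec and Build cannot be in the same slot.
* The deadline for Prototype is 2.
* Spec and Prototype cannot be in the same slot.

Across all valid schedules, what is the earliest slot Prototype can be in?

Prototype's own window allows nothing later than 2.
Prototype at 2 is achievable: Integrate=3; Migrate=1; Prototype=2; Build=2; Spec=1.
Nothing earlier works — the conflict constraints rule out every slot before 2.

2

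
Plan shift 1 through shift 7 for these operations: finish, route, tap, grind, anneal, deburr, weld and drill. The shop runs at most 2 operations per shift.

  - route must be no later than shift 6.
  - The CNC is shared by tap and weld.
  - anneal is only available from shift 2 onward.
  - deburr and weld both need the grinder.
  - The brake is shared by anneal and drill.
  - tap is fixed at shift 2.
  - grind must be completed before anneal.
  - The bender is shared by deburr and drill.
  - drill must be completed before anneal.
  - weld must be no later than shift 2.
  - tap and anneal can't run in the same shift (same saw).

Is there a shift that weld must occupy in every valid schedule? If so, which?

weld's window is shift 1–shift 2.
tap is fixed at shift 2, and weld can't share a shift with tap.
So weld must be shift 1.

shift 1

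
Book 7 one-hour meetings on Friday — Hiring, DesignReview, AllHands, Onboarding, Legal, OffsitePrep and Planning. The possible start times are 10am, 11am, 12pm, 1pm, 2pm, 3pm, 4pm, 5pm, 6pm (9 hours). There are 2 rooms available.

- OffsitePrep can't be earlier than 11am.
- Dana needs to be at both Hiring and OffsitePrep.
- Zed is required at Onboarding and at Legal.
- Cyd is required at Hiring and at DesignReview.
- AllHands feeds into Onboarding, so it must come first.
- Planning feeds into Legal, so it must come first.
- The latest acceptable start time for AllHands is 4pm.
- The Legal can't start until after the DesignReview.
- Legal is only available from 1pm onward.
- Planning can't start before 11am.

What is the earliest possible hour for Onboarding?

11am

Precedence pushes Onboarding to at least 11am.
Onboarding at 11am is achievable: DesignReview in 10am; OffsitePrep in 12pm; Onboarding in 11am; AllHands in 10am; Legal in 1pm; Planning in 11am; Hiring in 1pm.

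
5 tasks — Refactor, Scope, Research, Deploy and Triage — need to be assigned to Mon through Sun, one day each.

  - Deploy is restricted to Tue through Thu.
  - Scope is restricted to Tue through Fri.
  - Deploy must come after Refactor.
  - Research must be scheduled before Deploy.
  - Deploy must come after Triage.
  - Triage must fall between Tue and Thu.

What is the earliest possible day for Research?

Downstream work caps Research at Wed.
Research at Mon is achievable: Deploy=Wed; Scope=Tue; Triage=Tue; Research=Mon; Refactor=Mon.

Mon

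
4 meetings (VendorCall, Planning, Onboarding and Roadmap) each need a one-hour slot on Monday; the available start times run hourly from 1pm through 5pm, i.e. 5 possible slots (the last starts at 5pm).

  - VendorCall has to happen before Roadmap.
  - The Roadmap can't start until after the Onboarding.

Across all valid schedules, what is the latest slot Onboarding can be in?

Downstream work caps Onboarding at 4pm.
Onboarding at 4pm is achievable: Onboarding -> 4pm, Roadmap -> 5pm, VendorCall -> 1pm, Planning -> 1pm.

4pm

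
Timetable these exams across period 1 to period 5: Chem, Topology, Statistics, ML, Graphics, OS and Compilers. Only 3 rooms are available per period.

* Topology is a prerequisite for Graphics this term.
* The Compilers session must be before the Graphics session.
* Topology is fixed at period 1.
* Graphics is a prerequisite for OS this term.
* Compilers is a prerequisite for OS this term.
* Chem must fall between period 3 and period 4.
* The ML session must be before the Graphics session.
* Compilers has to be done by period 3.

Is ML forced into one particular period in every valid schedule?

No

ML can be period 1 (e.g. Compilers in period 1; Statistics in period 2; Chem in period 3; OS in period 3; ML in period 1; Topology in period 1; Graphics in period 2) or period 2 (e.g. OS in period 4; Topology in period 1; ML in period 2; Chem in period 3; Statistics in period 1; Graphics in period 3; Compilers in period 1).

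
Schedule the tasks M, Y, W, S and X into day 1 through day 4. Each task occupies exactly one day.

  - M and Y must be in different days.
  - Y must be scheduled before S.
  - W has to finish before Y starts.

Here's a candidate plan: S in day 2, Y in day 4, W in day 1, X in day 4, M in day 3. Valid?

No. Y must be scheduled before S is not satisfied.

M and Y must be in different days — holds.
W has to finish before Y starts — holds.
Y must be scheduled before S — violated.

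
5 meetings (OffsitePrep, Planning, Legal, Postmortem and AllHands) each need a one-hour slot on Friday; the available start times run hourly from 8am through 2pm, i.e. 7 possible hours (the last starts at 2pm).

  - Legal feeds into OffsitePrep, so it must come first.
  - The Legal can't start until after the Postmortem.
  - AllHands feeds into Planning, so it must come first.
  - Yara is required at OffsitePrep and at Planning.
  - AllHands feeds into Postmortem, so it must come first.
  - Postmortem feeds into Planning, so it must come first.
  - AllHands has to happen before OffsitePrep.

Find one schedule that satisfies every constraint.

Planning=10am; OffsitePrep=11am; AllHands=8am; Postmortem=9am; Legal=10am

Checking: AllHands(8am) before Postmortem(9am); AllHands(8am) before Planning(10am); Legal(10am) before OffsitePrep(11am); Postmortem(9am) before Legal(10am); AllHands(8am) before OffsitePrep(11am); Postmortem(9am) before Planning(10am); OffsitePrep(11am) != Planning(10am).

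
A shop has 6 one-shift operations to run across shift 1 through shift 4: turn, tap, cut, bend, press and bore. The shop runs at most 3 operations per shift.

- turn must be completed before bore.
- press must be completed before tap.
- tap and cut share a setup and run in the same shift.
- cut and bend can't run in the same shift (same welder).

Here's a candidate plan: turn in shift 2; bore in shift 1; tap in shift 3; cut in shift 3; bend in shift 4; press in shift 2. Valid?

tap and cut share a setup and run in the same shift — holds.
press must be completed before tap — holds.
cut and bend can't run in the same shift (same welder) — holds.
turn must be completed before bore — violated.
The shop runs at most 3 operations per shift — holds.

No — it violates: turn must be completed before bore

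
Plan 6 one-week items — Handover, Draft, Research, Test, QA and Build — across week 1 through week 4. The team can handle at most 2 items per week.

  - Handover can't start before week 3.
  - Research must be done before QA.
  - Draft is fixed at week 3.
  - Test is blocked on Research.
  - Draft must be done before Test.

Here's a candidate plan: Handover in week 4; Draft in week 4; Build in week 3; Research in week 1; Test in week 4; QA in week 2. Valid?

The team can handle at most 2 items per week — violated.
Draft is fixed at week 3 — violated.
Research must be done before QA — holds.
Test is blocked on Research — holds.
Handover can't start before week 3 — holds.
Draft must be done before Test — violated.

No. Draft is fixed at week 3 is not satisfied.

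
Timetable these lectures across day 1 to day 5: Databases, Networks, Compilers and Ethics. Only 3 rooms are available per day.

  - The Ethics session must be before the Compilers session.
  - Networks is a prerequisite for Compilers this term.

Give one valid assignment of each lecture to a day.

Databases in day 1; Networks in day 1; Ethics in day 1; Compilers in day 2

Checking: Networks(day 1) before Compilers(day 2); Ethics(day 1) before Compilers(day 2); max 3 per day (cap 3).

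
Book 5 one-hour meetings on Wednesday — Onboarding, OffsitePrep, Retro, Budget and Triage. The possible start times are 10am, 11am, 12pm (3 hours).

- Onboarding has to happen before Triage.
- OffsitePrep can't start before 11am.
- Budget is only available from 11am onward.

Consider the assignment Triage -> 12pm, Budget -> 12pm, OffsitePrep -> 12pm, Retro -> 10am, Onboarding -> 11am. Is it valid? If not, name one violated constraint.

Budget is only available from 11am onward — holds.
Onboarding has to happen before Triage — holds.
OffsitePrep can't start before 11am — holds.

Yes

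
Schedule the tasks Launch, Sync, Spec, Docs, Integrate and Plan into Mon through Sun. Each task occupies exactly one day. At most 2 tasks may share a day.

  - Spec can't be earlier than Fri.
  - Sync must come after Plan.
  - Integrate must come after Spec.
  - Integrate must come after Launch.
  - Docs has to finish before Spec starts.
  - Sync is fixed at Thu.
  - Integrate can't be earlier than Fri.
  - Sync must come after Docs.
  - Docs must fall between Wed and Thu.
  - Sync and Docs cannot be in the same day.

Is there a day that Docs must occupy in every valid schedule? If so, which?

Docs's window is Wed–Thu.
Sync is fixed at Thu, and Docs can't share a day with Sync.
So Docs must be Wed.

Wed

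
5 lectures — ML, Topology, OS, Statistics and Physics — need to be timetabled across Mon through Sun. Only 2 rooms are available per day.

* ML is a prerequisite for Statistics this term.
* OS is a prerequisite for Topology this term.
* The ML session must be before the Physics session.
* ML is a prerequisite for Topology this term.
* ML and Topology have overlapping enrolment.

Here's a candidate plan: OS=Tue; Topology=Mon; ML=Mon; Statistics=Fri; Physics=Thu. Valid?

No — it violates: OS is a prerequisite for Topology this term

ML is a prerequisite for Topology this term — violated.
ML and Topology have overlapping enrolment — violated.
The ML session must be before the Physics session — holds.
OS is a prerequisite for Topology this term — violated.
Only 2 rooms are available per day — holds.
ML is a prerequisite for Statistics this term — holds.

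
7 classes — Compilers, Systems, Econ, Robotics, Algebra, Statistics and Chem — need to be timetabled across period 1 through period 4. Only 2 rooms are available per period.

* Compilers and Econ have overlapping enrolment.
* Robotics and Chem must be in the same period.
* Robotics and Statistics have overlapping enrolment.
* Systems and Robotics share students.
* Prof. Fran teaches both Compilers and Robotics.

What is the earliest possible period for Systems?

Systems at period 1 is achievable: Chem=period 3; Algebra=period 2; Econ=period 2; Robotics=period 3; Compilers=period 1; Statistics=period 4; Systems=period 1.

period 1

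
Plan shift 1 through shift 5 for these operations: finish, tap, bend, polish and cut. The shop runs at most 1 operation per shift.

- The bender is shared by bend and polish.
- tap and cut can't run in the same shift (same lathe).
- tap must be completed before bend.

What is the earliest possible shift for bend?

shift 2

Precedence pushes bend to at least shift 2.
bend at shift 2 is achievable: bend -> shift 2; cut -> shift 5; tap -> shift 1; finish -> shift 3; polish -> shift 4.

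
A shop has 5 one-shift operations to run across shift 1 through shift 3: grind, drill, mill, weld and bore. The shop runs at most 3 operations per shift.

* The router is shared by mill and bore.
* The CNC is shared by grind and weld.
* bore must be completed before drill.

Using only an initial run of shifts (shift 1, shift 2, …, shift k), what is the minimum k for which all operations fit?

The precedence chain requires at least 2 distinct shifts.
With at most 3 per shift and 5 operations, at least 2 shifts are needed.
2 works (last occupied shift: shift 2): for example drill=shift 2, weld=shift 2, bore=shift 1, grind=shift 1, mill=shift 2.

2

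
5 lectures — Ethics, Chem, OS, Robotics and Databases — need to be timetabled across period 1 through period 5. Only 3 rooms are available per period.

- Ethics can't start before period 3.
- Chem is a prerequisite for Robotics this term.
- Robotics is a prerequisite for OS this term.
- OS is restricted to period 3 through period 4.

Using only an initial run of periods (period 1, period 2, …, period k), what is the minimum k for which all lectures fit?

The precedence chain requires at least 3 distinct periods.
With at most 3 per period and 5 lectures, at least 2 periods are needed.
3 works (last occupied period: period 3): for example Databases=period 1, Ethics=period 3, OS=period 3, Robotics=period 2, Chem=period 1.

3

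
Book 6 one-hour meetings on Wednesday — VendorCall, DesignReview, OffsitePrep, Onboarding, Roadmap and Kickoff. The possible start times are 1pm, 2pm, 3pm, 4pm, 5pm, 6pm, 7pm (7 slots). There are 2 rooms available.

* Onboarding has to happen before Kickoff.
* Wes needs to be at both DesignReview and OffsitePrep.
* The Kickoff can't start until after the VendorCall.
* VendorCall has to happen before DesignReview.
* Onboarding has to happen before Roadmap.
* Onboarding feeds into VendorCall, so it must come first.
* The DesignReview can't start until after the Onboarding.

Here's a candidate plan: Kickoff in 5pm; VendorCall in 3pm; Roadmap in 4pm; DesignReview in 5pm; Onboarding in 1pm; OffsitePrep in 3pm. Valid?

Yes, all constraints hold

VendorCall has to happen before DesignReview — holds.
The DesignReview can't start until after the Onboarding — holds.
Onboarding has to happen before Roadmap — holds.
There are 2 rooms available — holds.
Wes needs to be at both DesignReview and OffsitePrep — holds.
Onboarding has to happen before Kickoff — holds.
The Kickoff can't start until after the VendorCall — holds.
Onboarding feeds into VendorCall, so it must come first — holds.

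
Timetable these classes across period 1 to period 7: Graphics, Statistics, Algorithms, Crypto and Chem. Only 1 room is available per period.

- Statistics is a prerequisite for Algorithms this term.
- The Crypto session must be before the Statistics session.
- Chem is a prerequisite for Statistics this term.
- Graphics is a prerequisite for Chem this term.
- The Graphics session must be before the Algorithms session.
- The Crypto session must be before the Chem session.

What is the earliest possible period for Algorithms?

period 5

Precedence pushes Algorithms to at least period 4.
Algorithms at period 5 is achievable: Crypto=period 2, Algorithms=period 5, Graphics=period 1, Chem=period 3, Statistics=period 4.
Nothing earlier works — the capacity limit rule out every period before period 5.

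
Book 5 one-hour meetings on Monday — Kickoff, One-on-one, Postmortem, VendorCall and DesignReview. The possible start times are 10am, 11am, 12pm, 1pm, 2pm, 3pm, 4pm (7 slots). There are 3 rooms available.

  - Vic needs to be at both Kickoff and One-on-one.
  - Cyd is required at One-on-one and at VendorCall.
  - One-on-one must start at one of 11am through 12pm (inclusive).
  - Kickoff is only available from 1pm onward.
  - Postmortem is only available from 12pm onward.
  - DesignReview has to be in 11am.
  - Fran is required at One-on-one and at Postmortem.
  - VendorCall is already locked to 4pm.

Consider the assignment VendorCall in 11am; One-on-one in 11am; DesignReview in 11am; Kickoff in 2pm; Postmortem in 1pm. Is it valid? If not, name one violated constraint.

Invalid. Cyd is required at One-on-one and at VendorCall.

There are 3 rooms available — holds.
One-on-one must start at one of 11am through 12pm (inclusive) — holds.
Fran is required at One-on-one and at Postmortem — holds.
DesignReview has to be in 11am — holds.
Postmortem is only available from 12pm onward — holds.
Vic needs to be at both Kickoff and One-on-one — holds.
Cyd is required at One-on-one and at VendorCall — violated.
VendorCall is already locked to 4pm — violated.
Kickoff is only available from 1pm onward — holds.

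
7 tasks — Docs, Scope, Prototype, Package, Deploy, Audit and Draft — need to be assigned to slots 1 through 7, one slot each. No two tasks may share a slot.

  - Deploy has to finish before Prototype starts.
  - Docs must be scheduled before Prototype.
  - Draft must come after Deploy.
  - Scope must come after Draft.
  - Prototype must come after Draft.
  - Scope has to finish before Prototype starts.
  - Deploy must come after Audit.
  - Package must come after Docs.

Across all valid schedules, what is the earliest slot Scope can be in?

Precedence pushes Scope to at least 4; downstream work caps Scope at 6.
Scope at 4 is achievable: Scope -> 4, Audit -> 1, Docs -> 5, Package -> 7, Deploy -> 2, Prototype -> 6, Draft -> 3.

4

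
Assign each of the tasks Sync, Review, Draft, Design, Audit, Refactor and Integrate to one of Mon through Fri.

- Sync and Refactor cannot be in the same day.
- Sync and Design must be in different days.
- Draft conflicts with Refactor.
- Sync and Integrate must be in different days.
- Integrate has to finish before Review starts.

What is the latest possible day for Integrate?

Thu

Downstream work caps Integrate at Thu.
Integrate at Thu is achievable: Sync in Mon; Design in Tue; Audit in Mon; Review in Fri; Integrate in Thu; Draft in Mon; Refactor in Tue.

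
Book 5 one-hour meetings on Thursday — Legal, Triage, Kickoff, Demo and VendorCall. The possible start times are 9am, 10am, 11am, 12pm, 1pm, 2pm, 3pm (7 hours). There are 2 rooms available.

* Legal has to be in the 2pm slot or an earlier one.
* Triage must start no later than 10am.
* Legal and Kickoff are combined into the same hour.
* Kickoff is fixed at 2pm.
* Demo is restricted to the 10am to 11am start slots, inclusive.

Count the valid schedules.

23

Splitting on Triage: it can be 9am (12), 10am (11). Listing each branch's schedules as (Legal, Kickoff, Demo, VendorCall):
Triage=9am: (2pm,2pm,10am,9am) (2pm,2pm,10am,10am) (2pm,2pm,10am,11am) (2pm,2pm,10am,12pm) (2pm,2pm,10am,1pm) (2pm,2pm,10am,3pm) (2pm,2pm,11am,9am) (2pm,2pm,11am,10am) (2pm,2pm,11am,11am) (2pm,2pm,11am,12pm) (2pm,2pm,11am,1pm) (2pm,2pm,11am,3pm) — 12.
Triage=10am: (2pm,2pm,10am,9am) (2pm,2pm,10am,11am) (2pm,2pm,10am,12pm) (2pm,2pm,10am,1pm) (2pm,2pm,10am,3pm) (2pm,2pm,11am,9am) (2pm,2pm,11am,10am) (2pm,2pm,11am,11am) (2pm,2pm,11am,12pm) (2pm,2pm,11am,1pm) (2pm,2pm,11am,3pm) — 11.
Summing: 12 + 11 = 23.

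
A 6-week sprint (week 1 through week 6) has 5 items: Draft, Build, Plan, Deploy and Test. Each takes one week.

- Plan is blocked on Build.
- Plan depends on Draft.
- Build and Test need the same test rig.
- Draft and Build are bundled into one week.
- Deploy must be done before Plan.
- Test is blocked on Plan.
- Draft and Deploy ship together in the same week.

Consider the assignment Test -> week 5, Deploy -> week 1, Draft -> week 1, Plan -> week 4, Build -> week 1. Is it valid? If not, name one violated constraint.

Yes

Test is blocked on Plan — holds.
Plan depends on Draft — holds.
Draft and Deploy ship together in the same week — holds.
Plan is blocked on Build — holds.
Draft and Build are bundled into one week — holds.
Build and Test need the same test rig — holds.
Deploy must be done before Plan — holds.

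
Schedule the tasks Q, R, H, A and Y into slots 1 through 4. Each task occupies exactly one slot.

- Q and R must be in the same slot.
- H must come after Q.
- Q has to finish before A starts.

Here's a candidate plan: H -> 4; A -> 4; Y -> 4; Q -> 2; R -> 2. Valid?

H must come after Q — holds.
Q has to finish before A starts — holds.
Q and R must be in the same slot — holds.

Yes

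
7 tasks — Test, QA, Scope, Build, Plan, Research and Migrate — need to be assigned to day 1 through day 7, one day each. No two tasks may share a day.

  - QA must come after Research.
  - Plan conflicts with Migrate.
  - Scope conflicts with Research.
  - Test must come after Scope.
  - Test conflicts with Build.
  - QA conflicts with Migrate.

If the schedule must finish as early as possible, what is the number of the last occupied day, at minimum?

The precedence chain requires at least 2 distinct days.
With at most 1 per day and 7 tasks, at least 7 days are needed.
7 works (last occupied day: day 7): for example Research in day 3, Scope in day 1, Plan in day 6, Test in day 2, Build in day 5, Migrate in day 7, QA in day 4.

day 7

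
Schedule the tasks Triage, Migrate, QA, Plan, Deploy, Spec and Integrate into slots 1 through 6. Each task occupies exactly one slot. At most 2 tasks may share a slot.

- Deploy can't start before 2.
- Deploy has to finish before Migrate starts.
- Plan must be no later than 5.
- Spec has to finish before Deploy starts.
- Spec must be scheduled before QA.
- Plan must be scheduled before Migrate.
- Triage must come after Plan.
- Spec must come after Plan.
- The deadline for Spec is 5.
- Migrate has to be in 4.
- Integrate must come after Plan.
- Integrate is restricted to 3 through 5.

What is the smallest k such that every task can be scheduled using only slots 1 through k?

4 slots

The precedence chain requires at least 4 distinct slots.
With at most 2 per slot and 7 tasks, at least 4 slots are needed.
4 works (last occupied slot: 4): for example Deploy -> 3, Triage -> 2, QA -> 4, Plan -> 1, Migrate -> 4, Spec -> 2, Integrate -> 3.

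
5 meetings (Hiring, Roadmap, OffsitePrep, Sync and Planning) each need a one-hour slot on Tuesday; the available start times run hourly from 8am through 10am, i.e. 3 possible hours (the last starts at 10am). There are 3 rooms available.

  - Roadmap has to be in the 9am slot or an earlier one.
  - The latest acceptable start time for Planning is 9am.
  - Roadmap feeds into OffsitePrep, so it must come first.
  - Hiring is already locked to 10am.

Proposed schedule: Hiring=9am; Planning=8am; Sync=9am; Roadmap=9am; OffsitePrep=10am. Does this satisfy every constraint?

There are 3 rooms available — holds.
Roadmap has to be in the 9am slot or an earlier one — holds.
The latest acceptable start time for Planning is 9am — holds.
Hiring is already locked to 10am — violated.
Roadmap feeds into OffsitePrep, so it must come first — holds.

No. Hiring is already locked to 10am is not satisfied.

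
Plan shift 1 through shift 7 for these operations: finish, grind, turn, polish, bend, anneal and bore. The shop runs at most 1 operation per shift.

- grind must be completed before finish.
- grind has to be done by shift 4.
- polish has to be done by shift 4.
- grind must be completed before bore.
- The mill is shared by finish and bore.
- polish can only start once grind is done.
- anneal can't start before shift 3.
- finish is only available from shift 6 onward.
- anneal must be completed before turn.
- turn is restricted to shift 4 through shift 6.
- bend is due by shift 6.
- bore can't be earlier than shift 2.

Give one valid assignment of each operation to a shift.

finish in shift 6, polish in shift 2, turn in shift 4, bore in shift 7, anneal in shift 3, grind in shift 1, bend in shift 5

Checking: anneal(shift 3) before turn(shift 4); grind(shift 1) before bore(shift 7); grind(shift 1) before polish(shift 2); grind(shift 1) before finish(shift 6); finish(shift 6) != bore(shift 7); finish=shift 6 in [shift 6,shift 7]; grind=shift 1 in [shift 1,shift 4]; anneal=shift 3 in [shift 3,shift 7]; polish=shift 2 in [shift 1,shift 4]; bend=shift 5 in [shift 1,shift 6]; turn=shift 4 in [shift 4,shift 6]; bore=shift 7 in [shift 2,shift 7]; max 1 per shift (cap 1).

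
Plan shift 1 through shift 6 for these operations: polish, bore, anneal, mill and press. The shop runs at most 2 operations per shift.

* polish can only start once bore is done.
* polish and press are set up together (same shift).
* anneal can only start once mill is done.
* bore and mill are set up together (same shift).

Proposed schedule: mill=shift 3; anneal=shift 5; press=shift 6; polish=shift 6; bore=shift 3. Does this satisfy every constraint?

anneal can only start once mill is done — holds.
polish and press are set up together (same shift) — holds.
polish can only start once bore is done — holds.
bore and mill are set up together (same shift) — holds.
The shop runs at most 2 operations per shift — holds.

Yes, all constraints hold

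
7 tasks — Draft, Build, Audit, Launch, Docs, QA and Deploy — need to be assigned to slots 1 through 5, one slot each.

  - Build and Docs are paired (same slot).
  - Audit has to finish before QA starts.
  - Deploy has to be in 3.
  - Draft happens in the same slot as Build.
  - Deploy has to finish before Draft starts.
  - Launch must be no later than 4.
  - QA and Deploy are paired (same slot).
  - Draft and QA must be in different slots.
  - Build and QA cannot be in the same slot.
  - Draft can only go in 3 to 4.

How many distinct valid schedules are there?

Splitting on Audit: it can be 1 (4), 2 (4). Listing each branch's schedules as (Draft, Build, Launch, Docs, QA, Deploy):
Audit=1: (4,4,1,4,3,3) (4,4,2,4,3,3) (4,4,3,4,3,3) (4,4,4,4,3,3) — 4.
Audit=2: (4,4,1,4,3,3) (4,4,2,4,3,3) (4,4,3,4,3,3) (4,4,4,4,3,3) — 4.
Summing: 4 + 4 = 8.

8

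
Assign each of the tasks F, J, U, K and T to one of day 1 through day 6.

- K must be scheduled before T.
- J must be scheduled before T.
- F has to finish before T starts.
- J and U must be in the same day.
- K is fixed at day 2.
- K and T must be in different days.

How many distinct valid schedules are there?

54

Splitting on F: it can be day 1 (14), day 2 (14), day 3 (12), day 4 (9), day 5 (5). Listing each branch's schedules as (J, U, K, T) by day number:
F=day 1: (1,1,2,3) (1,1,2,4) (1,1,2,5) (1,1,2,6) (2,2,2,3) (2,2,2,4) (2,2,2,5) (2,2,2,6) (3,3,2,4) (3,3,2,5) (3,3,2,6) (4,4,2,5) (4,4,2,6) (5,5,2,6) — 14.
F=day 2: (1,1,2,3) (1,1,2,4) (1,1,2,5) (1,1,2,6) (2,2,2,3) (2,2,2,4) (2,2,2,5) (2,2,2,6) (3,3,2,4) (3,3,2,5) (3,3,2,6) (4,4,2,5) (4,4,2,6) (5,5,2,6) — 14.
F=day 3: (1,1,2,4) (1,1,2,5) (1,1,2,6) (2,2,2,4) (2,2,2,5) (2,2,2,6) (3,3,2,4) (3,3,2,5) (3,3,2,6) (4,4,2,5) (4,4,2,6) (5,5,2,6) — 12.
F=day 4: (1,1,2,5) (1,1,2,6) (2,2,2,5) (2,2,2,6) (3,3,2,5) (3,3,2,6) (4,4,2,5) (4,4,2,6) (5,5,2,6) — 9.
F=day 5: (1,1,2,6) (2,2,2,6) (3,3,2,6) (4,4,2,6) (5,5,2,6) — 5.
Summing: 14 + 14 + 12 + 9 + 5 = 54.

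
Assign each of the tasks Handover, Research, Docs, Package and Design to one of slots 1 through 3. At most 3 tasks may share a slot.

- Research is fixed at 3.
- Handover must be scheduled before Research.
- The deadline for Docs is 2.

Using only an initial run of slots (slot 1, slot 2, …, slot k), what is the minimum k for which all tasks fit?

3 slots

The precedence chain requires at least 2 distinct slots.
With at most 3 per slot and 5 tasks, at least 2 slots are needed.
Research can't be placed before 3, so the schedule must run through at least slot 3.
3 works (last occupied slot: 3): for example Package -> 1, Design -> 2, Research -> 3, Docs -> 1, Handover -> 1.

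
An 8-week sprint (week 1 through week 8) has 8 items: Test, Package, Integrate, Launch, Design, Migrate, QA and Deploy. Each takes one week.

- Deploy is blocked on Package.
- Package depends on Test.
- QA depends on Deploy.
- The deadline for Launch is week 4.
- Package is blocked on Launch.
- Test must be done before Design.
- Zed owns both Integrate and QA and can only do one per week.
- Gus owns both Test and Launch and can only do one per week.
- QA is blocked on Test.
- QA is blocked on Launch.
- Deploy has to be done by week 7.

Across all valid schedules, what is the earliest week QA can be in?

Precedence pushes QA to at least week 4.
QA at week 5 is achievable: Test=week 2; QA=week 5; Migrate=week 1; Package=week 3; Design=week 3; Launch=week 1; Integrate=week 1; Deploy=week 4.
Nothing earlier works — the conflict constraints rule out every week before week 5.

week 5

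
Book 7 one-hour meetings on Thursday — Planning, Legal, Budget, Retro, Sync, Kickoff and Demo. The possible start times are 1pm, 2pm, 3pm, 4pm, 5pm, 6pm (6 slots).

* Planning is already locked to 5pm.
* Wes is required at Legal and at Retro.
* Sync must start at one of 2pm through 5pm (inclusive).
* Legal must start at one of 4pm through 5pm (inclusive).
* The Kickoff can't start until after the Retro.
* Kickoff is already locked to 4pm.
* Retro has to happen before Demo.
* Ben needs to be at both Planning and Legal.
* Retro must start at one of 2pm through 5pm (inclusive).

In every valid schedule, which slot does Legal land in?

Legal's window is 4pm–5pm.
Planning is fixed at 5pm, and Legal can't share a slot with Planning.
So Legal must be 4pm.

4pm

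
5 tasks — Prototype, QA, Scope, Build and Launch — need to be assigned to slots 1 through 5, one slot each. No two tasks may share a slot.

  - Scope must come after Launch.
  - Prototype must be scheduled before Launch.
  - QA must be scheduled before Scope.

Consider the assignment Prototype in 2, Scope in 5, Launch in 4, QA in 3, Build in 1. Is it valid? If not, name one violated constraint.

Valid

No two tasks may share a slot — holds.
QA must be scheduled before Scope — holds.
Prototype must be scheduled before Launch — holds.
Scope must come after Launch — holds.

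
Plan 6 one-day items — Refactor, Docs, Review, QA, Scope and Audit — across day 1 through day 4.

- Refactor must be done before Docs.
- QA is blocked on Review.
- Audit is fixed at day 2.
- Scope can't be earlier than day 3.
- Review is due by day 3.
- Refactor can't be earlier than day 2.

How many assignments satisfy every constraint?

Splitting on Refactor: it can be day 2 (24), day 3 (12). Listing each branch's schedules as (Docs, Review, QA, Scope, Audit) by day number:
Refactor=day 2: (3,1,2,3,2) (3,1,2,4,2) (3,1,3,3,2) (3,1,3,4,2) (3,1,4,3,2) (3,1,4,4,2) (3,2,3,3,2) (3,2,3,4,2) (3,2,4,3,2) (3,2,4,4,2) (3,3,4,3,2) (3,3,4,4,2) (4,1,2,3,2) (4,1,2,4,2) (4,1,3,3,2) (4,1,3,4,2) (4,1,4,3,2) (4,1,4,4,2) (4,2,3,3,2) (4,2,3,4,2) (4,2,4,3,2) (4,2,4,4,2) (4,3,4,3,2) (4,3,4,4,2) — 24.
Refactor=day 3: (4,1,2,3,2) (4,1,2,4,2) (4,1,3,3,2) (4,1,3,4,2) (4,1,4,3,2) (4,1,4,4,2) (4,2,3,3,2) (4,2,3,4,2) (4,2,4,3,2) (4,2,4,4,2) (4,3,4,3,2) (4,3,4,4,2) — 12.
Summing: 24 + 12 = 36.

36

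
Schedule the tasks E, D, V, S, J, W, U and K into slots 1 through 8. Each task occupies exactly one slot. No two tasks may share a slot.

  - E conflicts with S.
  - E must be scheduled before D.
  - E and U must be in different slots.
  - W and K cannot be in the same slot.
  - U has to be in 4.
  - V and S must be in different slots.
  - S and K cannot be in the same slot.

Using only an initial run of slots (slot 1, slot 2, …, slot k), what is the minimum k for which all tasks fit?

8 slots

The precedence chain requires at least 2 distinct slots.
With at most 1 per slot and 8 tasks, at least 8 slots are needed.
U can't be placed before 4, so the schedule must run through at least slot 4.
8 works (last occupied slot: 8): for example J -> 6; V -> 3; U -> 4; S -> 5; D -> 2; E -> 1; W -> 7; K -> 8.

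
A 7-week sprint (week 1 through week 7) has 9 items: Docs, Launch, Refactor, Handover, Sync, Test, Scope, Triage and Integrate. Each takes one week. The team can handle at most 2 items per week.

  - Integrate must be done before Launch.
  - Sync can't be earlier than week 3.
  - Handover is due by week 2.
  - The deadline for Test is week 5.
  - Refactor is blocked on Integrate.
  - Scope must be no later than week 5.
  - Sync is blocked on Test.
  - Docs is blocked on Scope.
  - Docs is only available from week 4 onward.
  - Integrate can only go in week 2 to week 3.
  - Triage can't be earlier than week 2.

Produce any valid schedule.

Test=week 1; Handover=week 1; Docs=week 4; Triage=week 3; Sync=week 3; Refactor=week 5; Scope=week 2; Launch=week 4; Integrate=week 2

Checking: Integrate(week 2) before Refactor(week 5); Integrate(week 2) before Launch(week 4); Test(week 1) before Sync(week 3); Scope(week 2) before Docs(week 4); Docs=week 4 in [week 4,week 7]; Triage=week 3 in [week 2,week 7]; Sync=week 3 in [week 3,week 7]; Test=week 1 in [week 1,week 5]; Integrate=week 2 in [week 2,week 3]; Handover=week 1 in [week 1,week 2]; Scope=week 2 in [week 1,week 5]; max 2 per week (cap 2).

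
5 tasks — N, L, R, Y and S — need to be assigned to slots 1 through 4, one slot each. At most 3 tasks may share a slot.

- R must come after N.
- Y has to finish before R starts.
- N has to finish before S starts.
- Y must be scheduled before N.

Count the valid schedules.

24

Splitting on N: it can be 2 (16), 3 (8). Listing each branch's schedules as (L, R, Y, S):
N=2: (1,3,1,3) (1,3,1,4) (1,4,1,3) (1,4,1,4) (2,3,1,3) (2,3,1,4) (2,4,1,3) (2,4,1,4) (3,3,1,3) (3,3,1,4) (3,4,1,3) (3,4,1,4) (4,3,1,3) (4,3,1,4) (4,4,1,3) (4,4,1,4) — 16.
N=3: (1,4,1,4) (1,4,2,4) (2,4,1,4) (2,4,2,4) (3,4,1,4) (3,4,2,4) (4,4,1,4) (4,4,2,4) — 8.
Summing: 16 + 8 = 24.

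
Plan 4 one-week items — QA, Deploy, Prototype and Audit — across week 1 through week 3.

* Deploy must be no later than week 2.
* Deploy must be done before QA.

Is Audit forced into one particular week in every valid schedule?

No

Audit can be week 1 (e.g. Audit -> week 1, QA -> week 2, Deploy -> week 1, Prototype -> week 1) or week 2 (e.g. QA=week 2, Audit=week 2, Deploy=week 1, Prototype=week 1).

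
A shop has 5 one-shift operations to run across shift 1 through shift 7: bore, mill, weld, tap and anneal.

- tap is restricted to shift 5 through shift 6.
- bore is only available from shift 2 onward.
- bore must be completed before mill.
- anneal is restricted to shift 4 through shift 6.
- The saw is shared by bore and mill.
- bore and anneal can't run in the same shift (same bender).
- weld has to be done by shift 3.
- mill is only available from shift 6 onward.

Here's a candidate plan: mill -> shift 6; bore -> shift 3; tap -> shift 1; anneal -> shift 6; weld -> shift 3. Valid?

Invalid. tap is restricted to shift 5 through shift 6.

weld has to be done by shift 3 — holds.
bore and anneal can't run in the same shift (same bender) — holds.
bore is only available from shift 2 onward — holds.
tap is restricted to shift 5 through shift 6 — violated.
anneal is restricted to shift 4 through shift 6 — holds.
bore must be completed before mill — holds.
mill is only available from shift 6 onward — holds.
The saw is shared by bore and mill — holds.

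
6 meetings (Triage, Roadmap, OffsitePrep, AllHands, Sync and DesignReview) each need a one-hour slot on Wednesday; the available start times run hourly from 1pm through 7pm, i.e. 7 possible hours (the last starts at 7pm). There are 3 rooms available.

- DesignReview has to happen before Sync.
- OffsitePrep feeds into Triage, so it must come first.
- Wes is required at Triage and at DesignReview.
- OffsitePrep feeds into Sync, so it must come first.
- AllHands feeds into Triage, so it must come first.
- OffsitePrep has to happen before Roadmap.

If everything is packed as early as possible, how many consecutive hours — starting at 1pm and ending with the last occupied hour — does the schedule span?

2

The precedence chain requires at least 2 distinct hours.
With at most 3 per hour and 6 meetings, at least 2 hours are needed.
2 works (last occupied hour: 2pm): for example AllHands=1pm; Sync=2pm; DesignReview=1pm; Triage=2pm; OffsitePrep=1pm; Roadmap=2pm.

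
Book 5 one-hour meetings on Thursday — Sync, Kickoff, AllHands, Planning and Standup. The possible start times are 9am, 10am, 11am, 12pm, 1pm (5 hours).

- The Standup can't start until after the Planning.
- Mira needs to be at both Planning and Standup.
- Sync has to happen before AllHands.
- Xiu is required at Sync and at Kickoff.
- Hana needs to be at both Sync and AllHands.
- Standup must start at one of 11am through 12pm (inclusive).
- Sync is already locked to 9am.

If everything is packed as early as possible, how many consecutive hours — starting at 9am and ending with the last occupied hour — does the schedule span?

3 hours

The precedence chain requires at least 2 distinct hours.
Standup can't be placed before 11am — that is hour 3 counting from 9am — so the schedule must run through at least 3 hours.
3 works (last occupied hour: 11am): for example Standup=11am; Planning=9am; AllHands=10am; Kickoff=10am; Sync=9am.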